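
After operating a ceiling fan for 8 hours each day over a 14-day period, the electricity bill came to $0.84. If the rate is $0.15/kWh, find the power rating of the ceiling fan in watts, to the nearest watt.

50 W

Energy = $0.84 ÷ $0.15/kWh = 5.6 kWh
Runtime = 8 h/day × 14 days = 112 h
Power = 5.6 kWh ÷ 112 h = 0.05 kW = 50 W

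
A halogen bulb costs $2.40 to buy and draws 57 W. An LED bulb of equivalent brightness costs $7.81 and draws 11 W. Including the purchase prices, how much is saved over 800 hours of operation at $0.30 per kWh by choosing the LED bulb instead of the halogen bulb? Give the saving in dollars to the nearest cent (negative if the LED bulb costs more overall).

$5.63

halogen bulb: $2.40 + (57/1000) kW × 800 h × $0.30 = $2.40 + $13.68 = $16.08
LED bulb: $7.81 + (11/1000) kW × 800 h × $0.30 = $7.81 + $2.64 = $10.45
Saving = $16.08 − $10.45 = $5.63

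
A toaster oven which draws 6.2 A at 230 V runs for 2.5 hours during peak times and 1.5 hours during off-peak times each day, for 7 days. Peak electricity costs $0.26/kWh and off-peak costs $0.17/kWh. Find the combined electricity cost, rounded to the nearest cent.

Power = 6.2 A × 230 V = 1426 W = 1.426 kW
Peak energy = 1.426 kW × 2.5 h × 7 = 24.955 kWh
Off-peak energy = 1.426 kW × 1.5 h × 7 = 14.973 kWh
Cost = 24.955 × $0.26 + 14.973 × $0.17 = $6.4883 + $2.54541 = $9.03

$9.03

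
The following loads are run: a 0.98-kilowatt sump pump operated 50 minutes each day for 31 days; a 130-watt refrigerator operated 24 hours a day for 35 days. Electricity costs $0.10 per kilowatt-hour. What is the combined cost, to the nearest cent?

$13.45

sump pump: Runtime = 50 min × 31 = 1550 min = 25.833333… h
sump pump: 0.98 kW × 25.833333… h = 25.316666… kWh
refrigerator: Runtime = 24 h × 35 = 840 h
refrigerator: 0.13 kW × 840 h = 109.2 kWh
Total energy = 134.516666… kWh
Cost = 134.516666… × $0.10 = $13.45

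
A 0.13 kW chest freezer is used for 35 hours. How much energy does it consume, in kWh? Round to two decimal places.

4.55 kWh

Energy = 0.13 kW × 35 h = 4.55 kWh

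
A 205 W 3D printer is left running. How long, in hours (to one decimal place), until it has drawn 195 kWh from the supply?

Hours = 195 kWh ÷ 0.205 kW = 951.2 h

951.2 h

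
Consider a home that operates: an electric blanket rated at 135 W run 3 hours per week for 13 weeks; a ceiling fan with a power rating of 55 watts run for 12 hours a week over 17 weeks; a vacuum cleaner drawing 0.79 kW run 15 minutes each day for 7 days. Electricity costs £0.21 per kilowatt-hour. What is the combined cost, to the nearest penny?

£3.75

electric blanket: Runtime = 3 h/week × 13 weeks = 39 h
electric blanket: 0.135 kW × 39 h = 5.265 kWh
ceiling fan: Runtime = 12 h/week × 17 weeks = 204 h
ceiling fan: 0.055 kW × 204 h = 11.22 kWh
vacuum cleaner: Runtime = 15 min × 7 = 105 min = 1.75 h
vacuum cleaner: 0.79 kW × 1.75 h = 1.3825 kWh
Total energy = 17.8675 kWh
Cost = 17.8675 × £0.21 = £3.75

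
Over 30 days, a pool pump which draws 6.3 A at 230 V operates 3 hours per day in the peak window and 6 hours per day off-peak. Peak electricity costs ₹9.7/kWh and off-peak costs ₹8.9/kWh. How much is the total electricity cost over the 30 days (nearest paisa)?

Power = 6.3 A × 230 V = 1449 W = 1.449 kW
Peak energy = 1.449 kW × 3 h × 30 = 130.41 kWh
Off-peak energy = 1.449 kW × 6 h × 30 = 260.82 kWh
Cost = 130.41 × ₹9.7 + 260.82 × ₹8.9 = ₹1264.977 + ₹2321.298 = ₹3586.28

₹3586.28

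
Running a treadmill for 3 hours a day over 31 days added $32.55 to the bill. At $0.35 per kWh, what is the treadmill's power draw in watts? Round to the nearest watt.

Energy = $32.55 ÷ $0.35/kWh = 93 kWh
Runtime = 3 h/day × 31 days = 93 h
Power = 93 kWh ÷ 93 h = 1 kW = 1000 W

1000 W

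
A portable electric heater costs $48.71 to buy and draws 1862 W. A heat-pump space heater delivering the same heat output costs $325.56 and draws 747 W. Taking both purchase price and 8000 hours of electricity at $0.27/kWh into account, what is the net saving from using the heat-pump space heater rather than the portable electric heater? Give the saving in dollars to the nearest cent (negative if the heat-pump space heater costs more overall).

portable electric heater: $48.71 + (1862/1000) kW × 8000 h × $0.27 = $48.71 + $4021.92 = $4070.63
heat-pump space heater: $325.56 + (747/1000) kW × 8000 h × $0.27 = $325.56 + $1613.52 = $1939.08
Saving = $4070.63 − $1939.08 = $2131.55

$2131.55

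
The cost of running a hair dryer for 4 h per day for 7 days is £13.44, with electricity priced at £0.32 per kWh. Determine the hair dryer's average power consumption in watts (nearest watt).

1500 W

Energy = £13.44 ÷ £0.32/kWh = 42 kWh
Runtime = 4 h/day × 7 days = 28 h
Power = 42 kWh ÷ 28 h = 1.5 kW = 1500 W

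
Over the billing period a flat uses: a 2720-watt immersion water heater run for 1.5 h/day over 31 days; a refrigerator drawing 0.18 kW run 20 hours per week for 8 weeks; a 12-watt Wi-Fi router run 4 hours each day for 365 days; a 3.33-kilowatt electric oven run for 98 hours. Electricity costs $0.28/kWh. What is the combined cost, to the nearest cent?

$139.76

immersion water heater: Runtime = 1.5 h/day × 31 days = 46.5 h
immersion water heater: 2.72 kW × 46.5 h = 126.48 kWh
refrigerator: Runtime = 20 h/week × 8 weeks = 160 h
refrigerator: 0.18 kW × 160 h = 28.8 kWh
Wi-Fi router: Runtime = 4 h/day × 365 days = 1460 h
Wi-Fi router: 0.012 kW × 1460 h = 17.52 kWh
electric oven: 3.33 kW × 98 h = 326.34 kWh
Total energy = 499.14 kWh
Cost = 499.14 × $0.28 = $139.76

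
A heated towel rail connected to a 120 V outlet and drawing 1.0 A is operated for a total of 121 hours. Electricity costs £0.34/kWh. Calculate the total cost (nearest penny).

£4.94

Power = 1.0 A × 120 V = 120 W = 0.12 kW
Energy = 0.12 kW × 121 h = 14.52 kWh
Cost = 14.52 kWh × £0.34/kWh = £4.94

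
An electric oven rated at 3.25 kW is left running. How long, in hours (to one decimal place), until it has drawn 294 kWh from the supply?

Hours = 294 kWh ÷ 3.25 kW = 90.5 h

90.5 h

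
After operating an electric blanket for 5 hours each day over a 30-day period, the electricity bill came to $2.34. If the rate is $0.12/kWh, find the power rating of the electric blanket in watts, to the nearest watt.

130 W

Energy = $2.34 ÷ $0.12/kWh = 19.5 kWh
Runtime = 5 h/day × 30 days = 150 h
Power = 19.5 kWh ÷ 150 h = 0.13 kW = 130 W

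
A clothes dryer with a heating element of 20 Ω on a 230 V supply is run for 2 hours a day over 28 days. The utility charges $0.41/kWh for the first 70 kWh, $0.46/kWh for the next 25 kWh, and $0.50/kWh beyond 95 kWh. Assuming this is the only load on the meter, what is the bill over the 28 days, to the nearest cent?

Power = V²/R = 230²/20 = 2645 W = 2.645 kW
Runtime = 2 h/day × 28 days = 56 h
Energy = 2.645 kW × 56 h = 148.12 kWh
Tier 1 (0–70 kWh): 70 × $0.41 = $28.7
Tier 2 (70–95 kWh): 25 × $0.46 = $11.5
Above 95 kWh: 53.12 × $0.50 = $26.56
Bill = $66.76

$66.76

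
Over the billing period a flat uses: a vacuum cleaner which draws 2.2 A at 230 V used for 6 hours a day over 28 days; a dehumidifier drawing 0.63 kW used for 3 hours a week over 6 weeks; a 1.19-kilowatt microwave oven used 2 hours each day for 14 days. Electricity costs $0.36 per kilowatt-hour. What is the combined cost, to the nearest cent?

$46.68

vacuum cleaner: Power = 2.2 A × 230 V = 506 W = 0.506 kW
vacuum cleaner: Runtime = 6 h/day × 28 days = 168 h
vacuum cleaner: 0.506 kW × 168 h = 85.008 kWh
dehumidifier: Runtime = 3 h/week × 6 weeks = 18 h
dehumidifier: 0.63 kW × 18 h = 11.34 kWh
microwave oven: Runtime = 2 h/day × 14 days = 28 h
microwave oven: 1.19 kW × 28 h = 33.32 kWh
Total energy = 129.668 kWh
Cost = 129.668 × $0.36 = $46.68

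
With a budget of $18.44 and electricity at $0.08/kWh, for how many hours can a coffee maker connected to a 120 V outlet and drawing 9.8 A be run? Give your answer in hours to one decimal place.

196.0 h

Power = 9.8 A × 120 V = 1176 W = 1.176 kW
Energy available = $18.44 ÷ $0.08/kWh = 230.5 kWh
Hours = 230.5 kWh ÷ 1.176 kW = 196.0 h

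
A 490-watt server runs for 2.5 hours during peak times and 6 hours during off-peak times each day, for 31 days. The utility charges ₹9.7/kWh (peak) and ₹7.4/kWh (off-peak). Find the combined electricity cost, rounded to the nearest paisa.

₹1042.79

Peak energy = 0.49 kW × 2.5 h × 31 = 37.975 kWh
Off-peak energy = 0.49 kW × 6 h × 31 = 91.14 kWh
Cost = 37.975 × ₹9.7 + 91.14 × ₹7.4 = ₹368.3575 + ₹674.436 = ₹1042.79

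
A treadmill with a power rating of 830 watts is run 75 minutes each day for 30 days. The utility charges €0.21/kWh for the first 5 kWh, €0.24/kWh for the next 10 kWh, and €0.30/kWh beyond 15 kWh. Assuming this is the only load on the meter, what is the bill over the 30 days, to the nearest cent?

€8.29

Runtime = 75 min × 30 = 2250 min = 37.5 h
Energy = 0.83 kW × 37.5 h = 31.125 kWh
Tier 1 (0–5 kWh): 5 × €0.21 = €1.05
Tier 2 (5–15 kWh): 10 × €0.24 = €2.4
Above 15 kWh: 16.125 × €0.30 = €4.8375
Bill = €8.29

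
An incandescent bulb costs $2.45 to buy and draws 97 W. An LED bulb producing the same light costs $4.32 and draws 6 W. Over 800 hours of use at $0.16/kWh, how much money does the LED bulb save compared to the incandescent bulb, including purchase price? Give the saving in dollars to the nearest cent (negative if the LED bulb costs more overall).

incandescent bulb: $2.45 + (97/1000) kW × 800 h × $0.16 = $2.45 + $12.416 = $14.866
LED bulb: $4.32 + (6/1000) kW × 800 h × $0.16 = $4.32 + $0.768 = $5.088
Saving = $14.866 − $5.088 = $9.778 → $9.78

$9.78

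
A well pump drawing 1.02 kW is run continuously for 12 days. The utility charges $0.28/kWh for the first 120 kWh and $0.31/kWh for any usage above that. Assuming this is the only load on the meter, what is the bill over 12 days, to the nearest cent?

Runtime = 24 h × 12 = 288 h
Energy = 1.02 kW × 288 h = 293.76 kWh
Tier 1 (0–120 kWh): 120 × $0.28 = $33.6
Above 120 kWh: 173.76 × $0.31 = $53.8656
Bill = $87.47

$87.47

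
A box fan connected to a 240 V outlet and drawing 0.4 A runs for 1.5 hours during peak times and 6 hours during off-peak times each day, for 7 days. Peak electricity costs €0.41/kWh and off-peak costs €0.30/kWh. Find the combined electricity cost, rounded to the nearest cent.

Power = 0.4 A × 240 V = 96 W = 0.096 kW
Peak energy = 0.096 kW × 1.5 h × 7 = 1.008 kWh
Off-peak energy = 0.096 kW × 6 h × 7 = 4.032 kWh
Cost = 1.008 × €0.41 + 4.032 × €0.30 = €0.41328 + €1.2096 = €1.62

€1.62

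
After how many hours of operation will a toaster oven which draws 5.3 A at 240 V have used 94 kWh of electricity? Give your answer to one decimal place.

73.9 h

Power = 5.3 A × 240 V = 1272 W = 1.272 kW
Hours = 94 kWh ÷ 1.272 kW = 73.9 h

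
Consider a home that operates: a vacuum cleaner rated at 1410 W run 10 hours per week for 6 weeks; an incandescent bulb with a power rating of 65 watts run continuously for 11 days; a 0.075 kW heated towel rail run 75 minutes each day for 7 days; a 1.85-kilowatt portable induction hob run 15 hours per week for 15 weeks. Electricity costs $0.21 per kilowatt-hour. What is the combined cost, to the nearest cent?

vacuum cleaner: Runtime = 10 h/week × 6 weeks = 60 h
vacuum cleaner: 1.41 kW × 60 h = 84.6 kWh
incandescent bulb: Runtime = 24 h × 11 = 264 h
incandescent bulb: 0.065 kW × 264 h = 17.16 kWh
heated towel rail: Runtime = 75 min × 7 = 525 min = 8.75 h
heated towel rail: 0.075 kW × 8.75 h = 0.65625 kWh
portable induction hob: Runtime = 15 h/week × 15 weeks = 225 h
portable induction hob: 1.85 kW × 225 h = 416.25 kWh
Total energy = 518.66625 kWh
Cost = 518.66625 × $0.21 = $108.92

$108.92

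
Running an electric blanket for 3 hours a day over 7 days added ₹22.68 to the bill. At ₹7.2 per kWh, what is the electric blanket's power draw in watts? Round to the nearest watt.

Energy = ₹22.68 ÷ ₹7.2/kWh = 3.15 kWh
Runtime = 3 h/day × 7 days = 21 h
Power = 3.15 kWh ÷ 21 h = 0.15 kW = 150 W

150 W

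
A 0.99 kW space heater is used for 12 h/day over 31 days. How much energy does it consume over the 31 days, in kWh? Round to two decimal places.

Runtime = 12 h/day × 31 days = 372 h
Energy = 0.99 kW × 372 h = 368.28 kWh

368.28 kWh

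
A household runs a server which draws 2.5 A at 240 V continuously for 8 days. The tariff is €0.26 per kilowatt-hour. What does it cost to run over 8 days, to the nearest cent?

€29.95

Power = 2.5 A × 240 V = 600 W = 0.6 kW
Runtime = 24 h × 8 = 192 h
Energy = 0.6 kW × 192 h = 115.2 kWh
Cost = 115.2 kWh × €0.26/kWh = €29.95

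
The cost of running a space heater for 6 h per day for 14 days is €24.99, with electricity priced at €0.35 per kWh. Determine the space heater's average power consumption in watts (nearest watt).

Energy = €24.99 ÷ €0.35/kWh = 71.4 kWh
Runtime = 6 h/day × 14 days = 84 h
Power = 71.4 kWh ÷ 84 h = 0.85 kW = 850 W

850 W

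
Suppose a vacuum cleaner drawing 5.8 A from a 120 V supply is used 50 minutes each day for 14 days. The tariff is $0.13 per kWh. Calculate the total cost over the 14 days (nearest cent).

Power = 5.8 A × 120 V = 696 W = 0.696 kW
Runtime = 50 min × 14 = 700 min = 11.666666… h
Energy = 0.696 kW × 11.666666… h = 8.12 kWh
Cost = 8.12 kWh × $0.13/kWh = $1.06

$1.06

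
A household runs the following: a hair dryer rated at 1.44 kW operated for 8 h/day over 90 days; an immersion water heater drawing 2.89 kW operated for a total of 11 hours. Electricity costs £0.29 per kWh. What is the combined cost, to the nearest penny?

hair dryer: Runtime = 8 h/day × 90 days = 720 h
hair dryer: 1.44 kW × 720 h = 1036.8 kWh
immersion water heater: 2.89 kW × 11 h = 31.79 kWh
Total energy = 1068.59 kWh
Cost = 1068.59 × £0.29 = £309.89

£309.89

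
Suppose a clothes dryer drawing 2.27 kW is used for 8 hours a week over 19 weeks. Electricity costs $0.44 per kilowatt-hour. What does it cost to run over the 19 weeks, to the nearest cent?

$151.82

Runtime = 8 h/week × 19 weeks = 152 h
Energy = 2.27 kW × 152 h = 345.04 kWh
Cost = 345.04 kWh × $0.44/kWh = $151.82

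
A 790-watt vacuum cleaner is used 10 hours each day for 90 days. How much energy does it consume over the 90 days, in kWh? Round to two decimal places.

711.00 kWh

Runtime = 10 h/day × 90 days = 900 h
Energy = 0.79 kW × 900 h = 711 kWh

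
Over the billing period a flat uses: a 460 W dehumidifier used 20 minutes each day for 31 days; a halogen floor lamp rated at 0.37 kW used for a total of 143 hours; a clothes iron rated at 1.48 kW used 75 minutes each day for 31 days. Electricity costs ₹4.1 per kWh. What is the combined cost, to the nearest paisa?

dehumidifier: Runtime = 20 min × 31 = 620 min = 10.333333… h
dehumidifier: 0.46 kW × 10.333333… h = 4.753333… kWh
halogen floor lamp: 0.37 kW × 143 h = 52.91 kWh
clothes iron: Runtime = 75 min × 31 = 2325 min = 38.75 h
clothes iron: 1.48 kW × 38.75 h = 57.35 kWh
Total energy = 115.013333… kWh
Cost = 115.013333… × ₹4.1 = ₹471.55

₹471.55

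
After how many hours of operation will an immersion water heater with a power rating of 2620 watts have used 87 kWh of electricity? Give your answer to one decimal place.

Hours = 87 kWh ÷ 2.62 kW = 33.2 h

33.2 h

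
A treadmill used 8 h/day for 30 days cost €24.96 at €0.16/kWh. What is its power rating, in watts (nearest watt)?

650 W

Energy = €24.96 ÷ €0.16/kWh = 156 kWh
Runtime = 8 h/day × 30 days = 240 h
Power = 156 kWh ÷ 240 h = 0.65 kW = 650 W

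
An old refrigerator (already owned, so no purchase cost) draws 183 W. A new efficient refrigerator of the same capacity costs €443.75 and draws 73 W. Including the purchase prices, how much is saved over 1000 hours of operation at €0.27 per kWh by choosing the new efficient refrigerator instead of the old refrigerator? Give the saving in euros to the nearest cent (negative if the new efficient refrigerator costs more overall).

old refrigerator: €0.00 + (183/1000) kW × 1000 h × €0.27 = €0.00 + €49.41 = €49.41
new efficient refrigerator: €443.75 + (73/1000) kW × 1000 h × €0.27 = €443.75 + €19.71 = €463.46
Saving = €49.41 − €463.46 = −€414.05

-€414.05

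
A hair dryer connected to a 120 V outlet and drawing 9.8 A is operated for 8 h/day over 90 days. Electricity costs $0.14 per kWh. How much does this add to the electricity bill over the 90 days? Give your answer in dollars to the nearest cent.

Power = 9.8 A × 120 V = 1176 W = 1.176 kW
Runtime = 8 h/day × 90 days = 720 h
Energy = 1.176 kW × 720 h = 846.72 kWh
Cost = 846.72 kWh × $0.14/kWh = $118.54

$118.54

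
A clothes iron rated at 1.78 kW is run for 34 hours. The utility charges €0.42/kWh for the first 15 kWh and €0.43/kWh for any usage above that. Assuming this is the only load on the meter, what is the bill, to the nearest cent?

€25.87

Energy = 1.78 kW × 34 h = 60.52 kWh
Tier 1 (0–15 kWh): 15 × €0.42 = €6.3
Above 15 kWh: 45.52 × €0.43 = €19.5736
Bill = €25.87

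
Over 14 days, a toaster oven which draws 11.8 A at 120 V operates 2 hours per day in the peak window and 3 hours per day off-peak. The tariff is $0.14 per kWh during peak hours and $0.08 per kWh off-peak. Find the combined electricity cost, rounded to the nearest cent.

$10.31

Power = 11.8 A × 120 V = 1416 W = 1.416 kW
Peak energy = 1.416 kW × 2 h × 14 = 39.648 kWh
Off-peak energy = 1.416 kW × 3 h × 14 = 59.472 kWh
Cost = 39.648 × $0.14 + 59.472 × $0.08 = $5.55072 + $4.75776 = $10.31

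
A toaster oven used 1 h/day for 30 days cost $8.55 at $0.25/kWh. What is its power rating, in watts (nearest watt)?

1140 W

Energy = $8.55 ÷ $0.25/kWh = 34.2 kWh
Runtime = 1 h/day × 30 days = 30 h
Power = 34.2 kWh ÷ 30 h = 1.14 kW = 1140 W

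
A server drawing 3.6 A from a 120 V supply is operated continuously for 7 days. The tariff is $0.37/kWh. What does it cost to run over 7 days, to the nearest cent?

$26.85

Power = 3.6 A × 120 V = 432 W = 0.432 kW
Runtime = 24 h × 7 = 168 h
Energy = 0.432 kW × 168 h = 72.576 kWh
Cost = 72.576 kWh × $0.37/kWh = $26.85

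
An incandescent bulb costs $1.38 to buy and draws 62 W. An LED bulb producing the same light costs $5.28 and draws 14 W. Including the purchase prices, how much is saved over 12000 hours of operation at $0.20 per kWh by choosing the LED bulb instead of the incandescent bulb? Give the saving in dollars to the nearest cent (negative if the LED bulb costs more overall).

incandescent bulb: $1.38 + (62/1000) kW × 12000 h × $0.20 = $1.38 + $148.8 = $150.18
LED bulb: $5.28 + (14/1000) kW × 12000 h × $0.20 = $5.28 + $33.6 = $38.88
Saving = $150.18 − $38.88 = $111.3

$111.30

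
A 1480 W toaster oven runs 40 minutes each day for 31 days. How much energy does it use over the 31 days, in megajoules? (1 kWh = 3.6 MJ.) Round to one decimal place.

110.1 MJ

Runtime = 40 min × 31 = 1240 min = 20.666666… h
Energy = 1.48 kW × 20.666666… h = 30.586666… kWh
= 30.586666… × 3.6 MJ = 110.1 MJ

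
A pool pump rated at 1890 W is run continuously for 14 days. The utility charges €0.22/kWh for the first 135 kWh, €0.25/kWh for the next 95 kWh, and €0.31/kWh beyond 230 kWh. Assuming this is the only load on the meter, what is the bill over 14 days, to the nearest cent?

€179.01

Runtime = 24 h × 14 = 336 h
Energy = 1.89 kW × 336 h = 635.04 kWh
Tier 1 (0–135 kWh): 135 × €0.22 = €29.7
Tier 2 (135–230 kWh): 95 × €0.25 = €23.75
Above 230 kWh: 405.04 × €0.31 = €125.5624
Bill = €179.01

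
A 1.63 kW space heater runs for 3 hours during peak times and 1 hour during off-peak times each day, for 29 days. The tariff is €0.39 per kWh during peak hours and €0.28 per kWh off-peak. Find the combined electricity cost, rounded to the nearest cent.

Peak energy = 1.63 kW × 3 h × 29 = 141.81 kWh
Off-peak energy = 1.63 kW × 1 h × 29 = 47.27 kWh
Cost = 141.81 × €0.39 + 47.27 × €0.28 = €55.3059 + €13.2356 = €68.54

€68.54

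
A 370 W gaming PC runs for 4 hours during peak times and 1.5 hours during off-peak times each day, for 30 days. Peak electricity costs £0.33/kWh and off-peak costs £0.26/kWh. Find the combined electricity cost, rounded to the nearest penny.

£18.98

Peak energy = 0.37 kW × 4 h × 30 = 44.4 kWh
Off-peak energy = 0.37 kW × 1.5 h × 30 = 16.65 kWh
Cost = 44.4 × £0.33 + 16.65 × £0.26 = £14.652 + £4.329 = £18.98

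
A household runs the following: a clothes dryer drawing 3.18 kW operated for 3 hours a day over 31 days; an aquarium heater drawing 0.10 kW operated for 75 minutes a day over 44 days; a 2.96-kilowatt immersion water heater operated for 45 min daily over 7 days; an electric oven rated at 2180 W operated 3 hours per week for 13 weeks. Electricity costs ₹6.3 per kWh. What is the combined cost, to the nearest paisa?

₹2531.34

clothes dryer: Runtime = 3 h/day × 31 days = 93 h
clothes dryer: 3.18 kW × 93 h = 295.74 kWh
aquarium heater: Runtime = 75 min × 44 = 3300 min = 55 h
aquarium heater: 0.1 kW × 55 h = 5.5 kWh
immersion water heater: Runtime = 45 min × 7 = 315 min = 5.25 h
immersion water heater: 2.96 kW × 5.25 h = 15.54 kWh
electric oven: Runtime = 3 h/week × 13 weeks = 39 h
electric oven: 2.18 kW × 39 h = 85.02 kWh
Total energy = 401.8 kWh
Cost = 401.8 × ₹6.3 = ₹2531.34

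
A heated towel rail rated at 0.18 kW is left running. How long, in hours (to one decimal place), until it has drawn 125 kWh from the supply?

Hours = 125 kWh ÷ 0.18 kW = 694.4 h

694.4 h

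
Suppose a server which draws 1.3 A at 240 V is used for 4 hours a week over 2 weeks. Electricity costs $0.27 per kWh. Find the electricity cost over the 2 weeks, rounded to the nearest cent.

Power = 1.3 A × 240 V = 312 W = 0.312 kW
Runtime = 4 h/week × 2 weeks = 8 h
Energy = 0.312 kW × 8 h = 2.496 kWh
Cost = 2.496 kWh × $0.27/kWh = $0.67

$0.67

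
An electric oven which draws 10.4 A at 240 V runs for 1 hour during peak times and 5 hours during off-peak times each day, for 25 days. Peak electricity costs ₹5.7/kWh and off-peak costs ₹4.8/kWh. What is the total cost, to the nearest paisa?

Power = 10.4 A × 240 V = 2496 W = 2.496 kW
Peak energy = 2.496 kW × 1 h × 25 = 62.4 kWh
Off-peak energy = 2.496 kW × 5 h × 25 = 312 kWh
Cost = 62.4 × ₹5.7 + 312 × ₹4.8 = ₹355.68 + ₹1497.6 = ₹1853.28

₹1853.28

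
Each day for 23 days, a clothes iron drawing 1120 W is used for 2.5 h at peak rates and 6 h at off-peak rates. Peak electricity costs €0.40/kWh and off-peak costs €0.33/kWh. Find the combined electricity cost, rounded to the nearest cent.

€76.76

Peak energy = 1.12 kW × 2.5 h × 23 = 64.4 kWh
Off-peak energy = 1.12 kW × 6 h × 23 = 154.56 kWh
Cost = 64.4 × €0.40 + 154.56 × €0.33 = €25.76 + €51.0048 = €76.76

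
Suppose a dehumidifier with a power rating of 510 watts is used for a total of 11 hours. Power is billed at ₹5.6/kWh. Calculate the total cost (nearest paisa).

₹31.42

Energy = 0.51 kW × 11 h = 5.61 kWh
Cost = 5.61 kWh × ₹5.6/kWh = ₹31.42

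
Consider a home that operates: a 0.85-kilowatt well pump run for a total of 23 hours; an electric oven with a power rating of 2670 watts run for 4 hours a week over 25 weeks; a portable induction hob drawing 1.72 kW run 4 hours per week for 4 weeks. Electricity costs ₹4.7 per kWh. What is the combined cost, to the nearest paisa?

well pump: 0.85 kW × 23 h = 19.55 kWh
electric oven: Runtime = 4 h/week × 25 weeks = 100 h
electric oven: 2.67 kW × 100 h = 267 kWh
portable induction hob: Runtime = 4 h/week × 4 weeks = 16 h
portable induction hob: 1.72 kW × 16 h = 27.52 kWh
Total energy = 314.07 kWh
Cost = 314.07 × ₹4.7 = ₹1476.13

₹1476.13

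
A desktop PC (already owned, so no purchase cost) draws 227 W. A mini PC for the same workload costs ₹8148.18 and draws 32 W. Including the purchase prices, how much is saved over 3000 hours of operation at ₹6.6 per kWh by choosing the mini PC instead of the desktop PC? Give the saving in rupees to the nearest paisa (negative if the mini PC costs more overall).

-₹4287.18

desktop PC: ₹0.00 + (227/1000) kW × 3000 h × ₹6.6 = ₹0.00 + ₹4494.6 = ₹4494.6
mini PC: ₹8148.18 + (32/1000) kW × 3000 h × ₹6.6 = ₹8148.18 + ₹633.6 = ₹8781.78
Saving = ₹4494.6 − ₹8781.78 = −₹4287.18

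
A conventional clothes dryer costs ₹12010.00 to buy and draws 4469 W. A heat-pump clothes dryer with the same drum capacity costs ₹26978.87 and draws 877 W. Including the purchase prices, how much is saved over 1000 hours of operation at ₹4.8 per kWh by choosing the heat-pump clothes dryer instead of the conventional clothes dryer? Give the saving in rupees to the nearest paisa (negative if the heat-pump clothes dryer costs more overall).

₹2272.73

conventional clothes dryer: ₹12010.00 + (4469/1000) kW × 1000 h × ₹4.8 = ₹12010.00 + ₹21451.2 = ₹33461.2
heat-pump clothes dryer: ₹26978.87 + (877/1000) kW × 1000 h × ₹4.8 = ₹26978.87 + ₹4209.6 = ₹31188.47
Saving = ₹33461.2 − ₹31188.47 = ₹2272.73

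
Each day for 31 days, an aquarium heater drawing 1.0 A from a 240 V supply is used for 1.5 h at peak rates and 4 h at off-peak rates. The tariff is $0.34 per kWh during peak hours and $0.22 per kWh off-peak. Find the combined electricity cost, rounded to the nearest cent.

Power = 1.0 A × 240 V = 240 W = 0.24 kW
Peak energy = 0.24 kW × 1.5 h × 31 = 11.16 kWh
Off-peak energy = 0.24 kW × 4 h × 31 = 29.76 kWh
Cost = 11.16 × $0.34 + 29.76 × $0.22 = $3.7944 + $6.5472 = $10.34

$10.34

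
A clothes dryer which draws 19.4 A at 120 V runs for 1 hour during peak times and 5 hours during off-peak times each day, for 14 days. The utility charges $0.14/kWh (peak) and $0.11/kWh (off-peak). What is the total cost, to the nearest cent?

Power = 19.4 A × 120 V = 2328 W = 2.328 kW
Peak energy = 2.328 kW × 1 h × 14 = 32.592 kWh
Off-peak energy = 2.328 kW × 5 h × 14 = 162.96 kWh
Cost = 32.592 × $0.14 + 162.96 × $0.11 = $4.56288 + $17.9256 = $22.49

$22.49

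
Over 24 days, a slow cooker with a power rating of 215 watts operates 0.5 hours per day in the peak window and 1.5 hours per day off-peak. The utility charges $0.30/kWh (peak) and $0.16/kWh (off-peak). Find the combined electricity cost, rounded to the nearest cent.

Peak energy = 0.215 kW × 0.5 h × 24 = 2.58 kWh
Off-peak energy = 0.215 kW × 1.5 h × 24 = 7.74 kWh
Cost = 2.58 × $0.30 + 7.74 × $0.16 = $0.774 + $1.2384 = $2.01

$2.01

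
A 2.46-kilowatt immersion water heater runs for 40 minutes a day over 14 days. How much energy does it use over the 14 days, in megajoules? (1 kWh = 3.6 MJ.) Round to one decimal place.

Runtime = 40 min × 14 = 560 min = 9.333333… h
Energy = 2.46 kW × 9.333333… h = 22.96 kWh
= 22.96 × 3.6 MJ = 82.7 MJ

82.7 MJ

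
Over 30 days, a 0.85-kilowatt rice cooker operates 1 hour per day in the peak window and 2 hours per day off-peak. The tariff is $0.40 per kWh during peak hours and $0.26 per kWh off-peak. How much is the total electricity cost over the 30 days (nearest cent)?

Peak energy = 0.85 kW × 1 h × 30 = 25.5 kWh
Off-peak energy = 0.85 kW × 2 h × 30 = 51 kWh
Cost = 25.5 × $0.40 + 51 × $0.26 = $10.2 + $13.26 = $23.46

$23.46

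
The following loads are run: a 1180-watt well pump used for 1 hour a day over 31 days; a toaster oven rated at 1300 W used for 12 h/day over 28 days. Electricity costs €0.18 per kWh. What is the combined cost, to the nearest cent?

well pump: Runtime = 1 h/day × 31 days = 31 h
well pump: 1.18 kW × 31 h = 36.58 kWh
toaster oven: Runtime = 12 h/day × 28 days = 336 h
toaster oven: 1.3 kW × 336 h = 436.8 kWh
Total energy = 473.38 kWh
Cost = 473.38 × €0.18 = €85.21

€85.21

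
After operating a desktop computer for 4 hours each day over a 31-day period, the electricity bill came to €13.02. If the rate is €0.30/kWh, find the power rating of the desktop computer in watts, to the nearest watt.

350 W

Energy = €13.02 ÷ €0.30/kWh = 43.4 kWh
Runtime = 4 h/day × 31 days = 124 h
Power = 43.4 kWh ÷ 124 h = 0.35 kW = 350 W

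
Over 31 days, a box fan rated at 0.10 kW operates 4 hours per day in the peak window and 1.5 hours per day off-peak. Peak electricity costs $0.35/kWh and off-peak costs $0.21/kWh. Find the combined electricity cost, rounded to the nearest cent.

$5.32

Peak energy = 0.1 kW × 4 h × 31 = 12.4 kWh
Off-peak energy = 0.1 kW × 1.5 h × 31 = 4.65 kWh
Cost = 12.4 × $0.35 + 4.65 × $0.21 = $4.34 + $0.9765 = $5.32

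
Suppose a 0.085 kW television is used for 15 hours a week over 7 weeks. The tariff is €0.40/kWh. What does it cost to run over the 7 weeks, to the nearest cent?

€3.57

Runtime = 15 h/week × 7 weeks = 105 h
Energy = 0.085 kW × 105 h = 8.925 kWh
Cost = 8.925 kWh × €0.40/kWh = €3.57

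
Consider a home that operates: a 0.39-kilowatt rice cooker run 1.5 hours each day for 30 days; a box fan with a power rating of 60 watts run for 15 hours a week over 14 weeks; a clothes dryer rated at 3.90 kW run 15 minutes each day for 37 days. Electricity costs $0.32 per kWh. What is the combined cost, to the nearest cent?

$21.19

rice cooker: Runtime = 1.5 h/day × 30 days = 45 h
rice cooker: 0.39 kW × 45 h = 17.55 kWh
box fan: Runtime = 15 h/week × 14 weeks = 210 h
box fan: 0.06 kW × 210 h = 12.6 kWh
clothes dryer: Runtime = 15 min × 37 = 555 min = 9.25 h
clothes dryer: 3.9 kW × 9.25 h = 36.075 kWh
Total energy = 66.225 kWh
Cost = 66.225 × $0.32 = $21.19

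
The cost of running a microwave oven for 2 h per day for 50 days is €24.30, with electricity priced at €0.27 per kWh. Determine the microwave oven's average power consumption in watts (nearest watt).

Energy = €24.30 ÷ €0.27/kWh = 90 kWh
Runtime = 2 h/day × 50 days = 100 h
Power = 90 kWh ÷ 100 h = 0.9 kW = 900 W

900 W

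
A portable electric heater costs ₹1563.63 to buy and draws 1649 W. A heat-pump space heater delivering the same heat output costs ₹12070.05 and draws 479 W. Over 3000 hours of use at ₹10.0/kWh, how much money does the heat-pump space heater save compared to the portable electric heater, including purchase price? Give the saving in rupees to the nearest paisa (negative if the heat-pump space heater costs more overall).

portable electric heater: ₹1563.63 + (1649/1000) kW × 3000 h × ₹10.0 = ₹1563.63 + ₹49470 = ₹51033.63
heat-pump space heater: ₹12070.05 + (479/1000) kW × 3000 h × ₹10.0 = ₹12070.05 + ₹14370 = ₹26440.05
Saving = ₹51033.63 − ₹26440.05 = ₹24593.58

₹24593.58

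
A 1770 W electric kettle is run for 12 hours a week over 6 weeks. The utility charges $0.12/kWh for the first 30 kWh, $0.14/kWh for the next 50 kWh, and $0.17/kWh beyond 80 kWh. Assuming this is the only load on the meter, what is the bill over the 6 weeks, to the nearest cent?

$18.66

Runtime = 12 h/week × 6 weeks = 72 h
Energy = 1.77 kW × 72 h = 127.44 kWh
Tier 1 (0–30 kWh): 30 × $0.12 = $3.6
Tier 2 (30–80 kWh): 50 × $0.14 = $7
Above 80 kWh: 47.44 × $0.17 = $8.0648
Bill = $18.66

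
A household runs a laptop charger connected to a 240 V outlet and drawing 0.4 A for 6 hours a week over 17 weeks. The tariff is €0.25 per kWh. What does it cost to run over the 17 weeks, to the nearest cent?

Power = 0.4 A × 240 V = 96 W = 0.096 kW
Runtime = 6 h/week × 17 weeks = 102 h
Energy = 0.096 kW × 102 h = 9.792 kWh
Cost = 9.792 kWh × €0.25/kWh = €2.45

€2.45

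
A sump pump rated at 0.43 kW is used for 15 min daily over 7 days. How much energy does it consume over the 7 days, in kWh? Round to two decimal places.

0.75 kWh

Runtime = 15 min × 7 = 105 min = 1.75 h
Energy = 0.43 kW × 1.75 h = 0.7525 kWh ≈ 0.75 kWh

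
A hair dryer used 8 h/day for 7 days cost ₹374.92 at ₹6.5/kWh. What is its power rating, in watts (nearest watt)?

1030 W

Energy = ₹374.92 ÷ ₹6.5/kWh = 57.68 kWh
Runtime = 8 h/day × 7 days = 56 h
Power = 57.68 kWh ÷ 56 h = 1.03 kW = 1030 W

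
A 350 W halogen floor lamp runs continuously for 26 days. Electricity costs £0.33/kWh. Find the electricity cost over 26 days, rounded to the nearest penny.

£72.07

Runtime = 24 h × 26 = 624 h
Energy = 0.35 kW × 624 h = 218.4 kWh
Cost = 218.4 kWh × £0.33/kWh = £72.07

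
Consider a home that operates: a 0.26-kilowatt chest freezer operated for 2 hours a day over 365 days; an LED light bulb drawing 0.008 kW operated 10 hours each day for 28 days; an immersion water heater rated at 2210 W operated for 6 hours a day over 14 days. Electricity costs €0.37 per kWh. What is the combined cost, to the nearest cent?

chest freezer: Runtime = 2 h/day × 365 days = 730 h
chest freezer: 0.26 kW × 730 h = 189.8 kWh
LED light bulb: Runtime = 10 h/day × 28 days = 280 h
LED light bulb: 0.008 kW × 280 h = 2.24 kWh
immersion water heater: Runtime = 6 h/day × 14 days = 84 h
immersion water heater: 2.21 kW × 84 h = 185.64 kWh
Total energy = 377.68 kWh
Cost = 377.68 × €0.37 = €139.74

€139.74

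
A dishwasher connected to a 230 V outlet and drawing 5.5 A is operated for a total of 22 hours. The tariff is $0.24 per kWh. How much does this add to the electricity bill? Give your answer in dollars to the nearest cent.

$6.68

Power = 5.5 A × 230 V = 1265 W = 1.265 kW
Energy = 1.265 kW × 22 h = 27.83 kWh
Cost = 27.83 kWh × $0.24/kWh = $6.68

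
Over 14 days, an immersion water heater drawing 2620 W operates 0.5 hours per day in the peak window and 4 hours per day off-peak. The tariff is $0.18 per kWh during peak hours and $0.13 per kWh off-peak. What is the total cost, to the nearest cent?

Peak energy = 2.62 kW × 0.5 h × 14 = 18.34 kWh
Off-peak energy = 2.62 kW × 4 h × 14 = 146.72 kWh
Cost = 18.34 × $0.18 + 146.72 × $0.13 = $3.3012 + $19.0736 = $22.37

$22.37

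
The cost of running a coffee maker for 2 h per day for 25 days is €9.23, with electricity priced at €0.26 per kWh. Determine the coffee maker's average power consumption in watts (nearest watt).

710 W

Energy = €9.23 ÷ €0.26/kWh = 35.5 kWh
Runtime = 2 h/day × 25 days = 50 h
Power = 35.5 kWh ÷ 50 h = 0.71 kW = 710 W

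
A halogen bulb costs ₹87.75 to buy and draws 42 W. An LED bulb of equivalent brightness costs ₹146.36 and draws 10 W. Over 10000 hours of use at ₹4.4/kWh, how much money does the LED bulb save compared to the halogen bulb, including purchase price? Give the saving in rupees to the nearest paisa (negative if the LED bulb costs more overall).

halogen bulb: ₹87.75 + (42/1000) kW × 10000 h × ₹4.4 = ₹87.75 + ₹1848 = ₹1935.75
LED bulb: ₹146.36 + (10/1000) kW × 10000 h × ₹4.4 = ₹146.36 + ₹440 = ₹586.36
Saving = ₹1935.75 − ₹586.36 = ₹1349.39

₹1349.39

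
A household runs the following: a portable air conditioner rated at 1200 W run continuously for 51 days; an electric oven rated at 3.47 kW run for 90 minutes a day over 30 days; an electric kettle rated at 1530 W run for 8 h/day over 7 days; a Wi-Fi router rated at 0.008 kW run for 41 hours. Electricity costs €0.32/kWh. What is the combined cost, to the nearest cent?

€547.51

portable air conditioner: Runtime = 24 h × 51 = 1224 h
portable air conditioner: 1.2 kW × 1224 h = 1468.8 kWh
electric oven: Runtime = 90 min × 30 = 2700 min = 45 h
electric oven: 3.47 kW × 45 h = 156.15 kWh
electric kettle: Runtime = 8 h/day × 7 days = 56 h
electric kettle: 1.53 kW × 56 h = 85.68 kWh
Wi-Fi router: 0.008 kW × 41 h = 0.328 kWh
Total energy = 1710.958 kWh
Cost = 1710.958 × €0.32 = €547.51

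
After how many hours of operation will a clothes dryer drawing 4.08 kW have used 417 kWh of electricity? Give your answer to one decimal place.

102.2 h

Hours = 417 kWh ÷ 4.08 kW = 102.2 h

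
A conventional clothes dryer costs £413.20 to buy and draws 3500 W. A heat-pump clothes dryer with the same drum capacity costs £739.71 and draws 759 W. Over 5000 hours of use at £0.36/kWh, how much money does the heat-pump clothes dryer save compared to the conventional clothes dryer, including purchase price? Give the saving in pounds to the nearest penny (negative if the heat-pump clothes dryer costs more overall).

conventional clothes dryer: £413.20 + (3500/1000) kW × 5000 h × £0.36 = £413.20 + £6300 = £6713.2
heat-pump clothes dryer: £739.71 + (759/1000) kW × 5000 h × £0.36 = £739.71 + £1366.2 = £2105.91
Saving = £6713.2 − £2105.91 = £4607.29

£4607.29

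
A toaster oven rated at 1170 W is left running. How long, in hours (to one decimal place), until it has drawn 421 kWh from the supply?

Hours = 421 kWh ÷ 1.17 kW = 359.8 h

359.8 h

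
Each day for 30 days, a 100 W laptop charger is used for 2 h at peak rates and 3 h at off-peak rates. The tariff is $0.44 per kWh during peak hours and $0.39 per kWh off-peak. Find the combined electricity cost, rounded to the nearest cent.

$6.15

Peak energy = 0.1 kW × 2 h × 30 = 6 kWh
Off-peak energy = 0.1 kW × 3 h × 30 = 9 kWh
Cost = 6 × $0.44 + 9 × $0.39 = $2.64 + $3.51 = $6.15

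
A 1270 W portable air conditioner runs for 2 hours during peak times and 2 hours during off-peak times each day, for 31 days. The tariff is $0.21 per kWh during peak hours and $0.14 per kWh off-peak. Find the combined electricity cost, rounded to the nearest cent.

Peak energy = 1.27 kW × 2 h × 31 = 78.74 kWh
Off-peak energy = 1.27 kW × 2 h × 31 = 78.74 kWh
Cost = 78.74 × $0.21 + 78.74 × $0.14 = $16.5354 + $11.0236 = $27.56

$27.56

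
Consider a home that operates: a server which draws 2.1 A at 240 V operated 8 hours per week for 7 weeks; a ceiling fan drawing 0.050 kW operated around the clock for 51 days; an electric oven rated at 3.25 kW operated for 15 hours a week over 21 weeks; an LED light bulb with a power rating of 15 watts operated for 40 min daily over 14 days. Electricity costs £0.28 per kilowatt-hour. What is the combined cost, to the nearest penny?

£311.73

server: Power = 2.1 A × 240 V = 504 W = 0.504 kW
server: Runtime = 8 h/week × 7 weeks = 56 h
server: 0.504 kW × 56 h = 28.224 kWh
ceiling fan: Runtime = 24 h × 51 = 1224 h
ceiling fan: 0.05 kW × 1224 h = 61.2 kWh
electric oven: Runtime = 15 h/week × 21 weeks = 315 h
electric oven: 3.25 kW × 315 h = 1023.75 kWh
LED light bulb: Runtime = 40 min × 14 = 560 min = 9.333333… h
LED light bulb: 0.015 kW × 9.333333… h = 0.14 kWh
Total energy = 1113.314 kWh
Cost = 1113.314 × £0.28 = £311.73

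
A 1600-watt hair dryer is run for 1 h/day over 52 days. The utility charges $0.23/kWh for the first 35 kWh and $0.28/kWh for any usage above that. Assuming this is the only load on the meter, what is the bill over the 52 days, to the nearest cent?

Runtime = 1 h/day × 52 days = 52 h
Energy = 1.6 kW × 52 h = 83.2 kWh
Tier 1 (0–35 kWh): 35 × $0.23 = $8.05
Above 35 kWh: 48.2 × $0.28 = $13.496
Bill = $21.55

$21.55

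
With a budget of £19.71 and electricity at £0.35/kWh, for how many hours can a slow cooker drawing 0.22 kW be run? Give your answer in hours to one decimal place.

256.0 h

Energy available = £19.71 ÷ £0.35/kWh = 56.3143 kWh
Hours = 56.3143 kWh ÷ 0.22 kW = 256.0 h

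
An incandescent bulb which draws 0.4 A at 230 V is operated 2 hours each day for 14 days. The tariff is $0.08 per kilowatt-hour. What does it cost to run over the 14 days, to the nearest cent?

Power = 0.4 A × 230 V = 92 W = 0.092 kW
Runtime = 2 h/day × 14 days = 28 h
Energy = 0.092 kW × 28 h = 2.576 kWh
Cost = 2.576 kWh × $0.08/kWh = $0.21

$0.21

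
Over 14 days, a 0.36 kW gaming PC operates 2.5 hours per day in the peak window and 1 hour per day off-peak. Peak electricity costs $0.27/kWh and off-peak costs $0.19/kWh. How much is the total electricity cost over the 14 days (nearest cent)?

$4.36

Peak energy = 0.36 kW × 2.5 h × 14 = 12.6 kWh
Off-peak energy = 0.36 kW × 1 h × 14 = 5.04 kWh
Cost = 12.6 × $0.27 + 5.04 × $0.19 = $3.402 + $0.9576 = $4.36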